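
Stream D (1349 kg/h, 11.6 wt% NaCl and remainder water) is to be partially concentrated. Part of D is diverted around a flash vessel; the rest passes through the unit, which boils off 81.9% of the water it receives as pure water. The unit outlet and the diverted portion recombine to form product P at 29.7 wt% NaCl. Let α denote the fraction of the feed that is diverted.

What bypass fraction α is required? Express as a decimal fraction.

All 1349×0.116 = 156.48 kg/h of NaCl reaches P, so P = 156.48/0.297 = 526.88 kg/h and vapour = 822.12 kg/h.
The evaporator receives (1−α)·1349 of feed at 0.884 water and removes 0.819 of that water:
0.819×0.884×(1−α)×1349 = 822.12
(1−α) = 822.12/976.67 = 0.8418;  α = 0.1582.

0.158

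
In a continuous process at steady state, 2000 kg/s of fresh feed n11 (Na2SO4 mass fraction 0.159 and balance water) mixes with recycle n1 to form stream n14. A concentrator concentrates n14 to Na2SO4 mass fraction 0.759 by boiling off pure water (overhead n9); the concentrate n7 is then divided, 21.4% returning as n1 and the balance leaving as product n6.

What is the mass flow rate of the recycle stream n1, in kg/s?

Overall Na2SO4 balance (none leaves overhead): Na2SO4 in fresh feed = Na2SO4 in product, i.e. 2000×0.159 = (1−0.214)·n7·0.759.
n7 = 318/(0.759×0.786) = 533.04 kg/s.
Recycle n1 = 0.214×533.04 = 114.07 kg/s.

114.1 kg/s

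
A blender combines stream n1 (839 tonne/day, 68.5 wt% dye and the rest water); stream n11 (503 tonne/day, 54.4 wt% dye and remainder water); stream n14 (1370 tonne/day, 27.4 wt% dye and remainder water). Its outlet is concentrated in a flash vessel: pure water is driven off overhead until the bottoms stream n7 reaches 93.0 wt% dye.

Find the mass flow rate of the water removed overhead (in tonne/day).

dye entering = 839×0.685 + 503×0.544 + 1370×0.274 = 1223.7 tonne/day.
All dye reports to n7, so n7 = 1223.7/0.930 = 1315.8 tonne/day.
Total feed = 2712 tonne/day; overhead = 2712 − 1315.8 = 1396.2 tonne/day.

1396 tonne/day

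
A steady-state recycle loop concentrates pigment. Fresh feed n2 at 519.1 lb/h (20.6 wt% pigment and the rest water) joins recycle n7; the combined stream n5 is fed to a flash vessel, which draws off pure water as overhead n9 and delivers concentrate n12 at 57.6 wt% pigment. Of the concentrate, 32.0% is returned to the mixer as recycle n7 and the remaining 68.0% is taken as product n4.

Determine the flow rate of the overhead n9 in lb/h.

Overall pigment balance (none leaves overhead): pigment in fresh feed = pigment in product, i.e. 519.1×0.206 = (1−0.320)·n12·0.576.
n12 = 106.93/(0.576×0.680) = 273.02 lb/h.
Recycle n7 = 0.320×273.02 = 87.365 lb/h.
Combined feed n5 = 519.1 + 87.365 = 606.46 lb/h.
Overhead n9 = n5 − n12 = 606.46 − 273.02 = 333.45 lb/h.

333.4 lb/h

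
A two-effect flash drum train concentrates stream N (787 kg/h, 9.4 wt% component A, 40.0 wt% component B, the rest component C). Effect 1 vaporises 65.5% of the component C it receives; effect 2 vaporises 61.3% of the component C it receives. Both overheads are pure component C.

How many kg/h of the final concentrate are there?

441.9 kg/h

component C in feed = 787×0.506 = 398.22 kg/h.
After stage 1: component C left = (1−0.655)×398.22 = 137.39; stream total = 526.16 kg/h.
After stage 2: component C left = (1−0.613)×137.39 = 53.169; final concentrate = 441.95 kg/h.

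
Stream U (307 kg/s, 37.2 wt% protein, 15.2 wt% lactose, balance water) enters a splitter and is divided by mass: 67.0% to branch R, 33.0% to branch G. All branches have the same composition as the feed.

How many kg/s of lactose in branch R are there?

Branch R total = 0.670×307 = 205.69 kg/s.
lactose in R = 0.152×205.69 = 31.265 kg/s.

31.26 kg/s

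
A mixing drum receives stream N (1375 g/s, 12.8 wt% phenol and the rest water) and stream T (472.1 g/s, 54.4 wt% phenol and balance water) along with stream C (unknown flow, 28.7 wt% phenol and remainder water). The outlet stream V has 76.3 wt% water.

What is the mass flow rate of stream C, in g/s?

98.81 g/s

Let C be the unknown flow. Total out = 1847.1 + C.
water balance: 1414.3 + 0.713·C = 0.763·(1847.1 + C)
(0.713 − 0.763)·C = 0.763×1847.1 − 1414.3 = -4.9403
C = -4.9403 / -0.050 = 98.806 g/s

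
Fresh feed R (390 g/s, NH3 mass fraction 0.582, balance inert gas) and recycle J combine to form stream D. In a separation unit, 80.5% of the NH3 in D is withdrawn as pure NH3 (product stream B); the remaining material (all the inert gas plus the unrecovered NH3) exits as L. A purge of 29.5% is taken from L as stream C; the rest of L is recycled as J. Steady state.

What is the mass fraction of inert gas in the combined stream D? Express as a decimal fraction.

0.677

inert gas enters only via R and leaves only via the purge: 390×0.418 = 0.295×(inert gas in L), and the separation unit passes all inert gas, so inert gas in D = inert gas in L = 552.61 g/s.
NH3 in D: m_A = 390×0.582 + (1−0.295)·(1−0.805)·m_A, so m_A = 226.98/0.8625 = 263.16 g/s.
D = 263.16 + 552.61 = 815.77 g/s.
inert gas fraction in D = 552.61/815.77 = 0.677.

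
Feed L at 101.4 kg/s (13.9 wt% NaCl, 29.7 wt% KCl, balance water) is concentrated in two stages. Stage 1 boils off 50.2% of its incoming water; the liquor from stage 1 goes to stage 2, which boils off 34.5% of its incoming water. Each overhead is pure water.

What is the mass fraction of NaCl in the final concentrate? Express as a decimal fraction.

0.2242

water in feed = 101.4×0.564 = 57.19 kg/s.
After stage 1: water left = (1−0.502)×57.19 = 28.48; stream total = 72.691 kg/s.
After stage 2: water left = (1−0.345)×28.48 = 18.655; final concentrate = 62.865 kg/s.
NaCl fraction = 14.095/62.865 = 0.2242.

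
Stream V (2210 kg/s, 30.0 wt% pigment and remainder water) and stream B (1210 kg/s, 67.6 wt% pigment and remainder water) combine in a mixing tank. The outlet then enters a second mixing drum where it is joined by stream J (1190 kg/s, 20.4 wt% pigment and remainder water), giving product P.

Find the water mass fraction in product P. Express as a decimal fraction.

Overall, product flow = 4610 kg/s.
water in = 2210×0.700 + 1210×0.324 + 1190×0.796 = 2886.3 kg/s.
water fraction in P = 0.626.

0.626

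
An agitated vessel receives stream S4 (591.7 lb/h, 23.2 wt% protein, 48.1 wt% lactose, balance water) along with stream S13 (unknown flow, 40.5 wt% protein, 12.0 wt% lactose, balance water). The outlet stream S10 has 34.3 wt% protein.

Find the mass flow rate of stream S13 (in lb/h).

1059 lb/h

Let S13 be the unknown flow. Total out = 591.7 + S13.
protein balance: 137.27 + 0.405·S13 = 0.343·(591.7 + S13)
(0.405 − 0.343)·S13 = 0.343×591.7 − 137.27 = 65.679
S13 = 65.679 / 0.062 = 1059.3 lb/h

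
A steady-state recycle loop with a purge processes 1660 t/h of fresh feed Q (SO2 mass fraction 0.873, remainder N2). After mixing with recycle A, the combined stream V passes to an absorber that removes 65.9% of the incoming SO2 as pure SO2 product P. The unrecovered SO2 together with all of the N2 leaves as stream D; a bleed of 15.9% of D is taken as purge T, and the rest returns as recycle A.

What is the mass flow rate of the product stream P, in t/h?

SO2 in V: m_A = 1660×0.873 + (1−0.159)·(1−0.659)·m_A, so m_A = 1449.2/0.7132 = 2031.9 t/h.
Product P = 0.659×2031.9 = 1339 t/h.

1339 t/h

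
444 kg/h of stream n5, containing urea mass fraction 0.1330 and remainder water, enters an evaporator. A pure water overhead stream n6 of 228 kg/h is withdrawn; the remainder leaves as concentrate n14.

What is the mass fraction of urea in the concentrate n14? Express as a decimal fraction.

0.2734

urea is not removed: 444×0.133 = 59.052 kg/h of urea enters n14.
Concentrate = 444 − 228 = 216 kg/h.
Mass fraction = 59.052/216 = 0.2734.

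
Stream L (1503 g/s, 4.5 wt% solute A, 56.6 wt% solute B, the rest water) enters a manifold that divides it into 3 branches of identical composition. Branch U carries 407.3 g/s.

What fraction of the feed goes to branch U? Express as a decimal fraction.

0.271

Fraction to U = 407.3/1503 = 0.2710.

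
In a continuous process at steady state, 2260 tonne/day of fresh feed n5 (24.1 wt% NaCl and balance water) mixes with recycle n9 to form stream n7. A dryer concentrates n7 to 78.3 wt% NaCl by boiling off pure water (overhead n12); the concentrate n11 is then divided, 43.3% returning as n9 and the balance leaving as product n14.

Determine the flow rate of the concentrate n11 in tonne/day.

1227 tonne/day

Overall NaCl balance (none leaves overhead): NaCl in fresh feed = NaCl in product, i.e. 2260×0.241 = (1−0.433)·n11·0.783.
n11 = 544.66/(0.783×0.567) = 1226.8 tonne/day.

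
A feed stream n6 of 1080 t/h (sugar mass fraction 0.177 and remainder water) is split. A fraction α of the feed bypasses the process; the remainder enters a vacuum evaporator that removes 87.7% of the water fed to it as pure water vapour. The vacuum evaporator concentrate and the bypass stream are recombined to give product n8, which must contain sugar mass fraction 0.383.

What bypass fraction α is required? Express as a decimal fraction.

0.255

All 1080×0.177 = 191.16 t/h of sugar reaches n8, so n8 = 191.16/0.383 = 499.11 t/h and vapour = 580.89 t/h.
The evaporator receives (1−α)·1080 of feed at 0.823 water and removes 0.877 of that water:
0.877×0.823×(1−α)×1080 = 580.89
(1−α) = 580.89/779.51 = 0.7452;  α = 0.2548.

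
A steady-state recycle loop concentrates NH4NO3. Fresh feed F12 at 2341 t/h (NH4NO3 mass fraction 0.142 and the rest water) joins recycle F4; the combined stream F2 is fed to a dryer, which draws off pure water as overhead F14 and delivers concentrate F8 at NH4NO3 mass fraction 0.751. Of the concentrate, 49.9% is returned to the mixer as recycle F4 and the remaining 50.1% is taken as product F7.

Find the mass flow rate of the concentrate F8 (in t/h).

883.5 t/h

Overall NH4NO3 balance (none leaves overhead): NH4NO3 in fresh feed = NH4NO3 in product, i.e. 2341×0.142 = (1−0.499)·F8·0.751.
F8 = 332.42/(0.751×0.501) = 883.51 t/h.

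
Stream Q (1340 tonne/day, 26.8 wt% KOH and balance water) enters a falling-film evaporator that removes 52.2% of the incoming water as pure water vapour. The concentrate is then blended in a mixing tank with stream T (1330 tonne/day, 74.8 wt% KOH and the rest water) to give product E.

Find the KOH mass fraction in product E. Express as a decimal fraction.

Vapour removed = 0.522×0.732×1340 = 512.02 tonne/day; concentrate = 827.98 tonne/day.
KOH reaching the mixer = 359.12 (from concentrate) + 1330×0.748 = 1354 tonne/day.
Product flow = 827.98 + 1330 = 2158 tonne/day; KOH fraction = 0.627.

0.627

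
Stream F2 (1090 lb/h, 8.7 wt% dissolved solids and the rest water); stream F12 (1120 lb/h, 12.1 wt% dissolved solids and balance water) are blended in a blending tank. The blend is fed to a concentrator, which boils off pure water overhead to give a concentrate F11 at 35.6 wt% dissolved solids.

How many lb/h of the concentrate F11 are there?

dissolved solids entering = 1090×0.087 + 1120×0.121 = 230.35 lb/h.
All dissolved solids reports to F11, so F11 = 230.35/0.356 = 647.05 lb/h.

647.1 lb/h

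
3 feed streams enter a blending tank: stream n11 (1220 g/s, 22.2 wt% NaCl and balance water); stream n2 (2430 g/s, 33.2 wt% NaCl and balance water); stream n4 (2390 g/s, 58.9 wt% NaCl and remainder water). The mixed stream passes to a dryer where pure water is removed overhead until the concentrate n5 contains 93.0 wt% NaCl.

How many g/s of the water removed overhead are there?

3368 g/s

NaCl entering = 1220×0.222 + 2430×0.332 + 2390×0.589 = 2485.3 g/s.
All NaCl reports to n5, so n5 = 2485.3/0.930 = 2672.4 g/s.
Total feed = 6040 g/s; overhead = 6040 − 2672.4 = 3367.6 g/s.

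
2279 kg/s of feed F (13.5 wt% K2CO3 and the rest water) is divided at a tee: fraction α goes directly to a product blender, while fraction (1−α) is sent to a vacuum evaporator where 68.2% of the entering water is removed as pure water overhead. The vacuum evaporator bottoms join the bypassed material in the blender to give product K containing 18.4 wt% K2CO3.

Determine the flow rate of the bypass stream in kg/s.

1250 kg/s

All 2279×0.135 = 307.67 kg/s of K2CO3 reaches K, so K = 307.67/0.184 = 1672.1 kg/s and vapour = 606.91 kg/s.
The evaporator receives (1−α)·2279 of feed at 0.865 water and removes 0.682 of that water:
0.682×0.865×(1−α)×2279 = 606.91
(1−α) = 606.91/1344.5 = 0.4514;  α = 0.5486.
Bypass flow = 0.5486×2279 = 1250.2 kg/s.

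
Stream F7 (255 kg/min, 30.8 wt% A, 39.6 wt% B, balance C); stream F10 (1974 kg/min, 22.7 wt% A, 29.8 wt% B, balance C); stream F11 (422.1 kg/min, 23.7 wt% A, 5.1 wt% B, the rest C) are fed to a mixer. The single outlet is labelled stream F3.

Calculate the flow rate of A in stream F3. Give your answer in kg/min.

A out = A in = 255×0.308 + 1974×0.227 + 422.1×0.237 = 626.68 kg/min.

626.7 kg/min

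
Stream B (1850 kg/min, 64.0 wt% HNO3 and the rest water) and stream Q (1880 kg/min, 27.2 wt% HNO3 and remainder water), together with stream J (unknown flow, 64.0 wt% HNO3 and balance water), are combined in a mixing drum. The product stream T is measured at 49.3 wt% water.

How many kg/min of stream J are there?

1472 kg/min

Let J be the unknown flow. Total out = 3730 + J.
water balance: 2034.6 + 0.360·J = 0.493·(3730 + J)
(0.360 − 0.493)·J = 0.493×3730 − 2034.6 = -195.75
J = -195.75 / -0.133 = 1471.8 kg/min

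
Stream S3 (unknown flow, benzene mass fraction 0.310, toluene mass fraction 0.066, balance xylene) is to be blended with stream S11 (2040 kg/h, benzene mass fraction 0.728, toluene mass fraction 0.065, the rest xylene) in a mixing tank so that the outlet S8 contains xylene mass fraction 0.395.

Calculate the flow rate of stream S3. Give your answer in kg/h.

Let S3 be the unknown flow. Total out = 2040 + S3.
xylene balance: 422.28 + 0.624·S3 = 0.395·(2040 + S3)
(0.624 − 0.395)·S3 = 0.395×2040 − 422.28 = 383.52
S3 = 383.52 / 0.229 = 1674.8 kg/h

1675 kg/h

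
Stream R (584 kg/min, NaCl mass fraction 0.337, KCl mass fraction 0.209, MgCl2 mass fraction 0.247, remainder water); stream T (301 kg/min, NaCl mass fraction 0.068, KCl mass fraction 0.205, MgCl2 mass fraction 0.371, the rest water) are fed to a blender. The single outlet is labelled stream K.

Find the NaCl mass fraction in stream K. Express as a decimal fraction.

0.246

Total flow out = 584 + 301 = 885 kg/min.
NaCl in = 584×0.337 + 301×0.068 = 217.28 kg/min.
NaCl mass fraction in K = 217.28/885 = 0.246.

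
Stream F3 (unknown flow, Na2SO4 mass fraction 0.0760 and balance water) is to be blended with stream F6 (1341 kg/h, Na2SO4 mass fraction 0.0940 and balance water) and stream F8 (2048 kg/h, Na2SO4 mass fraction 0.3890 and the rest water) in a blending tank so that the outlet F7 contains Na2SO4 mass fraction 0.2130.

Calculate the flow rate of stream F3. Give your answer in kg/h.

Let F3 be the unknown flow. Total out = 3389 + F3.
Na2SO4 balance: 922.73 + 0.076·F3 = 0.213·(3389 + F3)
(0.076 − 0.213)·F3 = 0.213×3389 − 922.73 = -200.87
F3 = -200.87 / -0.137 = 1466.2 kg/h

1466 kg/h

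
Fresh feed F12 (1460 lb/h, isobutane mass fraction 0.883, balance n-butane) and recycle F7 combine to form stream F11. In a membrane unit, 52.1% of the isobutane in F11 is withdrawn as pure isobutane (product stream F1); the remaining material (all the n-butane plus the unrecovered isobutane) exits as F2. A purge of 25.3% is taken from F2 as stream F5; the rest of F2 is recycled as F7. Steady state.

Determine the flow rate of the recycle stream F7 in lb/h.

n-butane enters only via F12 and leaves only via the purge: 1460×0.117 = 0.253×(n-butane in F2), and the membrane unit passes all n-butane, so n-butane in F11 = n-butane in F2 = 675.18 lb/h.
isobutane in F11: m_A = 1460×0.883 + (1−0.253)·(1−0.521)·m_A, so m_A = 1289.2/0.6422 = 2007.5 lb/h.
F2 = (1−0.521)×2007.5 + 675.18 = 1636.8 lb/h.
Recycle F7 = (1−0.253)×1636.8 = 1222.7 lb/h.

1223 lb/h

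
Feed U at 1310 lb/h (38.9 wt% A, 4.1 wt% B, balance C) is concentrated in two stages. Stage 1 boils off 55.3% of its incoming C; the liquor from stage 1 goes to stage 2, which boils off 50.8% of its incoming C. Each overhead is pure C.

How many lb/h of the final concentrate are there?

727.5 lb/h

C in feed = 1310×0.570 = 746.7 lb/h.
After stage 1: C left = (1−0.553)×746.7 = 333.77; stream total = 897.07 lb/h.
After stage 2: C left = (1−0.508)×333.77 = 164.22; final concentrate = 727.52 lb/h.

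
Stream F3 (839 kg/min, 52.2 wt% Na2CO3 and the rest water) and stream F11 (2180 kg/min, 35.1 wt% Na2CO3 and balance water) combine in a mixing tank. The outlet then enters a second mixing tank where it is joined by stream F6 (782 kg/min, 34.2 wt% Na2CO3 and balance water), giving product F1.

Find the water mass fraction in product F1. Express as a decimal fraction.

0.613

Overall, product flow = 3801 kg/min.
water in = 839×0.478 + 2180×0.649 + 782×0.658 = 2330.4 kg/min.
water fraction in F1 = 0.613.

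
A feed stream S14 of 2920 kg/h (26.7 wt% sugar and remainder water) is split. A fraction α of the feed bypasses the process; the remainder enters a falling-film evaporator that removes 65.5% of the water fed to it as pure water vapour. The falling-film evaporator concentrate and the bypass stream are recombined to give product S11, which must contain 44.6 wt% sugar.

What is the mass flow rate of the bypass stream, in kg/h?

479.1 kg/h

All 2920×0.267 = 779.64 kg/h of sugar reaches S11, so S11 = 779.64/0.446 = 1748.1 kg/h and vapour = 1171.9 kg/h.
The evaporator receives (1−α)·2920 of feed at 0.733 water and removes 0.655 of that water:
0.655×0.733×(1−α)×2920 = 1171.9
(1−α) = 1171.9/1401.9 = 0.8359;  α = 0.1641.
Bypass flow = 0.1641×2920 = 479.07 kg/h.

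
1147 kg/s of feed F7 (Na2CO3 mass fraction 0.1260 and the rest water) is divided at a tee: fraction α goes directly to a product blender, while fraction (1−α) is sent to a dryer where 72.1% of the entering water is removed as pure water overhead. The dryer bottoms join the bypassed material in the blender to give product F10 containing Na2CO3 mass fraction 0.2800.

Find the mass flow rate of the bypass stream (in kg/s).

All 1147×0.126 = 144.52 kg/s of Na2CO3 reaches F10, so F10 = 144.52/0.280 = 516.15 kg/s and vapour = 630.85 kg/s.
The evaporator receives (1−α)·1147 of feed at 0.874 water and removes 0.721 of that water:
0.721×0.874×(1−α)×1147 = 630.85
(1−α) = 630.85/722.79 = 0.8728;  α = 0.1272.
Bypass flow = 0.1272×1147 = 145.9 kg/s.

145.9 kg/s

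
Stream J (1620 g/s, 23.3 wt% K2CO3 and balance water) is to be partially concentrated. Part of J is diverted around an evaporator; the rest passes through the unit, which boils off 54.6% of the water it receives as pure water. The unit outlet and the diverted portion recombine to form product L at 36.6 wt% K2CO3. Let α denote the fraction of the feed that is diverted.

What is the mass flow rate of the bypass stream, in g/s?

214.3 g/s

All 1620×0.233 = 377.46 g/s of K2CO3 reaches L, so L = 377.46/0.366 = 1031.3 g/s and vapour = 588.69 g/s.
The evaporator receives (1−α)·1620 of feed at 0.767 water and removes 0.546 of that water:
0.546×0.767×(1−α)×1620 = 588.69
(1−α) = 588.69/678.43 = 0.8677;  α = 0.1323.
Bypass flow = 0.1323×1620 = 214.28 g/s.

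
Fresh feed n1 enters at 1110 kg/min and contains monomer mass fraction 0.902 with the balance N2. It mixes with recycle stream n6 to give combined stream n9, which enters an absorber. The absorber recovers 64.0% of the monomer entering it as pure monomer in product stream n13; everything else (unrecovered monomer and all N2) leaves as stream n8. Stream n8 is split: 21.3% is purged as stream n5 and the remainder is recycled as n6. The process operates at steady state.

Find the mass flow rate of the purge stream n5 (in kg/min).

215.9 kg/min

N2 enters only via n1 and leaves only via the purge: 1110×0.098 = 0.213×(N2 in n8), and the absorber passes all N2, so N2 in n9 = N2 in n8 = 510.7 kg/min.
monomer in n9: m_A = 1110×0.902 + (1−0.213)·(1−0.640)·m_A, so m_A = 1001.2/0.7167 = 1397 kg/min.
n8 = (1−0.640)×1397 + 510.7 = 1013.6 kg/min.
Purge n5 = 0.213×1013.6 = 215.9 kg/min.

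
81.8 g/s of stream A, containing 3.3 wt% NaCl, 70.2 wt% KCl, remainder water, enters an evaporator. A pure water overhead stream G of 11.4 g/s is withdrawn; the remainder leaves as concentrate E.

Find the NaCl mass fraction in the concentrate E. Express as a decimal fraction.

NaCl is not removed: 81.8×0.033 = 2.6994 g/s of NaCl enters E.
Concentrate = 81.8 − 11.4 = 70.4 g/s.
Mass fraction = 2.6994/70.4 = 0.0383.

0.0383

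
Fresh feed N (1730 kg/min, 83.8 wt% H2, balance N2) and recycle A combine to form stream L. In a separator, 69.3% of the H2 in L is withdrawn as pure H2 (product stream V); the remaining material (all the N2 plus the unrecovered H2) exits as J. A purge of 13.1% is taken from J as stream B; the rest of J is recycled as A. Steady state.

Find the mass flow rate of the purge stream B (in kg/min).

N2 enters only via N and leaves only via the purge: 1730×0.162 = 0.131×(N2 in J), and the separator passes all N2, so N2 in L = N2 in J = 2139.4 kg/min.
H2 in L: m_A = 1730×0.838 + (1−0.131)·(1−0.693)·m_A, so m_A = 1449.7/0.7332 = 1977.2 kg/min.
J = (1−0.693)×1977.2 + 2139.4 = 2746.4 kg/min.
Purge B = 0.131×2746.4 = 359.78 kg/min.

359.8 kg/min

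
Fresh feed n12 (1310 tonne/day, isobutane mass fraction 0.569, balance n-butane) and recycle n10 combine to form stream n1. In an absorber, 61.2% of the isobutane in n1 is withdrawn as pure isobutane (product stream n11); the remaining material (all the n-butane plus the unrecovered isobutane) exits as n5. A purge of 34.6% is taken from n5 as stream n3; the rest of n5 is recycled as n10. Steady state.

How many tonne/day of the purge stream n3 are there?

698.7 tonne/day

n-butane enters only via n12 and leaves only via the purge: 1310×0.431 = 0.346×(n-butane in n5), and the absorber passes all n-butane, so n-butane in n1 = n-butane in n5 = 1631.8 tonne/day.
isobutane in n1: m_A = 1310×0.569 + (1−0.346)·(1−0.612)·m_A, so m_A = 745.39/0.7462 = 998.85 tonne/day.
n5 = (1−0.612)×998.85 + 1631.8 = 2019.4 tonne/day.
Purge n3 = 0.346×2019.4 = 698.7 tonne/day.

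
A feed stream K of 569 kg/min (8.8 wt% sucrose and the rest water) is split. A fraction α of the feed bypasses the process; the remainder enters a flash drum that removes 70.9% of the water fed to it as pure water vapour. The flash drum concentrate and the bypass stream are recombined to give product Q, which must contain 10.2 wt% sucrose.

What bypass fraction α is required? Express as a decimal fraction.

0.788

All 569×0.088 = 50.072 kg/min of sucrose reaches Q, so Q = 50.072/0.102 = 490.9 kg/min and vapour = 78.098 kg/min.
The evaporator receives (1−α)·569 of feed at 0.912 water and removes 0.709 of that water:
0.709×0.912×(1−α)×569 = 78.098
(1−α) = 78.098/367.92 = 0.2123;  α = 0.7877.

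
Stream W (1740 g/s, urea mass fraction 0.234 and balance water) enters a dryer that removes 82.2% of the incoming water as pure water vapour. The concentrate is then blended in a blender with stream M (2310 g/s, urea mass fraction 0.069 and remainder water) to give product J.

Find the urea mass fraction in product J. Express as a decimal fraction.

0.192

Vapour removed = 0.822×0.766×1740 = 1095.6 g/s; concentrate = 644.41 g/s.
urea reaching the mixer = 407.16 (from concentrate) + 2310×0.069 = 566.55 g/s.
Product flow = 644.41 + 2310 = 2954.4 g/s; urea fraction = 0.192.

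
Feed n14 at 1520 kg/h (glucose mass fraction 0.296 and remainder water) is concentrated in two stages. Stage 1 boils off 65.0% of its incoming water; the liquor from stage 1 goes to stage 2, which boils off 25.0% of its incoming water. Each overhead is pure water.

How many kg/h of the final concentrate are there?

730.8 kg/h

water in feed = 1520×0.704 = 1070.1 kg/h.
After stage 1: water left = (1−0.650)×1070.1 = 374.53; stream total = 824.45 kg/h.
After stage 2: water left = (1−0.250)×374.53 = 280.9; final concentrate = 730.82 kg/h.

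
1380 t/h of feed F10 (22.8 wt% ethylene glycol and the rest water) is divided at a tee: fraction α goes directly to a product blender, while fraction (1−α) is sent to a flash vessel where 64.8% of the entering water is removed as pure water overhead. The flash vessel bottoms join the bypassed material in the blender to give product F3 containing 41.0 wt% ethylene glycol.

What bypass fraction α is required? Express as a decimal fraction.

All 1380×0.228 = 314.64 t/h of ethylene glycol reaches F3, so F3 = 314.64/0.410 = 767.41 t/h and vapour = 612.59 t/h.
The evaporator receives (1−α)·1380 of feed at 0.772 water and removes 0.648 of that water:
0.648×0.772×(1−α)×1380 = 612.59
(1−α) = 612.59/690.35 = 0.8874;  α = 0.1126.

0.113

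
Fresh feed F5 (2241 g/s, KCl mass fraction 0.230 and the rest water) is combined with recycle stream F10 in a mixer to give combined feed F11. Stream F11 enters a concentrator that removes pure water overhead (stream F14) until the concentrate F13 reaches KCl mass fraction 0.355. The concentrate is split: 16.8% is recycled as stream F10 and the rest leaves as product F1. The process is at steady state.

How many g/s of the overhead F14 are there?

Overall KCl balance (none leaves overhead): KCl in fresh feed = KCl in product, i.e. 2241×0.230 = (1−0.168)·F13·0.355.
F13 = 515.43/(0.355×0.832) = 1745.1 g/s.
Recycle F10 = 0.168×1745.1 = 293.18 g/s.
Combined feed F11 = 2241 + 293.18 = 2534.2 g/s.
Overhead F14 = F11 − F13 = 2534.2 − 1745.1 = 789.08 g/s.

789.1 g/s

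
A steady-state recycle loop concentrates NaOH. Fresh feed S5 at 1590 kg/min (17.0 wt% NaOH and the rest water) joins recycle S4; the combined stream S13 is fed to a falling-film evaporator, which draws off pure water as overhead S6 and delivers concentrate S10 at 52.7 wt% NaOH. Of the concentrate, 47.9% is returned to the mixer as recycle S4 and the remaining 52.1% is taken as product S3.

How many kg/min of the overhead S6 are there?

Overall NaOH balance (none leaves overhead): NaOH in fresh feed = NaOH in product, i.e. 1590×0.170 = (1−0.479)·S10·0.527.
S10 = 270.3/(0.527×0.521) = 984.46 kg/min.
Recycle S4 = 0.479×984.46 = 471.56 kg/min.
Combined feed S13 = 1590 + 471.56 = 2061.6 kg/min.
Overhead S6 = S13 − S10 = 2061.6 − 984.46 = 1077.1 kg/min.

1077 kg/min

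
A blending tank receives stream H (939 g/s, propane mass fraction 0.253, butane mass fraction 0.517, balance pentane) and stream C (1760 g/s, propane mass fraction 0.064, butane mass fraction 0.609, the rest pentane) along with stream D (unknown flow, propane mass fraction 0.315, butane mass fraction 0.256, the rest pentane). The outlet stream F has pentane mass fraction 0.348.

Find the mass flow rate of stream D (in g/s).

1824 g/s

Let D be the unknown flow. Total out = 2699 + D.
pentane balance: 791.49 + 0.429·D = 0.348·(2699 + D)
(0.429 − 0.348)·D = 0.348×2699 − 791.49 = 147.76
D = 147.76 / 0.081 = 1824.2 g/s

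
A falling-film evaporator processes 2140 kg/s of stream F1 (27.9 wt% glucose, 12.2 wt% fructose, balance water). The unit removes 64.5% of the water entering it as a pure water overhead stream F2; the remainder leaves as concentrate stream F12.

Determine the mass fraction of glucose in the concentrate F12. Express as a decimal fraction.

0.455

glucose is not removed: 2140×0.279 = 597.06 kg/s of glucose enters F12.
water entering = 2140×0.599 = 1281.9 kg/s; overhead removed = 0.645×1281.9 = 826.8 kg/s.
Concentrate = 2140 − 826.8 = 1313.2 kg/s.
Mass fraction = 597.06/1313.2 = 0.455.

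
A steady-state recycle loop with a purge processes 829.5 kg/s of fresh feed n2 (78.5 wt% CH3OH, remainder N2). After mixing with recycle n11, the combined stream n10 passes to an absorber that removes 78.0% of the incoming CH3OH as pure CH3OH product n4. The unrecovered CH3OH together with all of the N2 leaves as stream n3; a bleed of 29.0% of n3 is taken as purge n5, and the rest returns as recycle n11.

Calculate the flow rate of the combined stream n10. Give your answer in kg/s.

N2 enters only via n2 and leaves only via the purge: 829.5×0.215 = 0.290×(N2 in n3), and the absorber passes all N2, so N2 in n10 = N2 in n3 = 614.97 kg/s.
CH3OH in n10: m_A = 829.5×0.785 + (1−0.290)·(1−0.780)·m_A, so m_A = 651.16/0.8438 = 771.7 kg/s.
n10 = 771.7 + 614.97 = 1386.7 kg/s.

1387 kg/s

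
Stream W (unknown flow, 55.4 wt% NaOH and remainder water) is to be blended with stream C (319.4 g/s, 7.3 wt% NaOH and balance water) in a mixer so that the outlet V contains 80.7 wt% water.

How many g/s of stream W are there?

Let W be the unknown flow. Total out = 319.4 + W.
water balance: 296.08 + 0.446·W = 0.807·(319.4 + W)
(0.446 − 0.807)·W = 0.807×319.4 − 296.08 = -38.328
W = -38.328 / -0.361 = 106.17 g/s

106.2 g/s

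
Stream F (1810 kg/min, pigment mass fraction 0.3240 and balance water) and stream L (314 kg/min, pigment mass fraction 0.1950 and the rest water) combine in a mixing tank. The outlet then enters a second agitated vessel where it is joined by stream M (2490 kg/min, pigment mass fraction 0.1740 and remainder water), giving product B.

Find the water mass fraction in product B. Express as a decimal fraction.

0.7657

Overall, product flow = 4614 kg/min.
water in = 1810×0.676 + 314×0.805 + 2490×0.826 = 3533.1 kg/min.
water fraction in B = 0.7657.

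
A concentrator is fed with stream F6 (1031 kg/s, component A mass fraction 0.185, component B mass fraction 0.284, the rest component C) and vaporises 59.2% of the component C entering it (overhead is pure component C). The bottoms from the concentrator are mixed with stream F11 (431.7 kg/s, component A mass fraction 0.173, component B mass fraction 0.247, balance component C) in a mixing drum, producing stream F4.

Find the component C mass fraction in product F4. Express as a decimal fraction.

Vapour removed = 0.592×0.531×1031 = 324.1 kg/s; concentrate = 706.9 kg/s.
component C reaching the mixer = 223.36 (from concentrate) + 431.7×0.580 = 473.75 kg/s.
Product flow = 706.9 + 431.7 = 1138.6 kg/s; component C fraction = 0.416.

0.416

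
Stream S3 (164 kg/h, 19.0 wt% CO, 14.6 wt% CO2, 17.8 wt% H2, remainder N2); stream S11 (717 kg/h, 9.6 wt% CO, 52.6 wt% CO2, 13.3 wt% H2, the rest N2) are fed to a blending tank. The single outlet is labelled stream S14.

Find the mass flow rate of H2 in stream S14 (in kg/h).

124.6 kg/h

H2 out = H2 in = 164×0.178 + 717×0.133 = 124.55 kg/h.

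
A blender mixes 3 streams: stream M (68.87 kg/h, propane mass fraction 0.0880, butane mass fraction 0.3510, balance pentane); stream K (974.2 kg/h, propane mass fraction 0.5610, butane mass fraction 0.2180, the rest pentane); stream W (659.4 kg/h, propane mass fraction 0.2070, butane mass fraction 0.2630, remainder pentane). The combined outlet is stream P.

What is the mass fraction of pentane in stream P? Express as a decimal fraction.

Total flow out = 68.87 + 974.2 + 659.4 = 1702.5 kg/h.
pentane in = 68.87×0.561 + 974.2×0.221 + 659.4×0.530 = 603.42 kg/h.
pentane mass fraction in P = 603.42/1702.5 = 0.3544.

0.3544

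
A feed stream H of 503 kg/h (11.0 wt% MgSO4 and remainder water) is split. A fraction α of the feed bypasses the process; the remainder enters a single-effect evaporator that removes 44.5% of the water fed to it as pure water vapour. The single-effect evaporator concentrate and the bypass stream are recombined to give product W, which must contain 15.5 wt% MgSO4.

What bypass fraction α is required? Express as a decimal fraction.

0.267

All 503×0.110 = 55.33 kg/h of MgSO4 reaches W, so W = 55.33/0.155 = 356.97 kg/h and vapour = 146.03 kg/h.
The evaporator receives (1−α)·503 of feed at 0.890 water and removes 0.445 of that water:
0.445×0.890×(1−α)×503 = 146.03
(1−α) = 146.03/199.21 = 0.7330;  α = 0.2670.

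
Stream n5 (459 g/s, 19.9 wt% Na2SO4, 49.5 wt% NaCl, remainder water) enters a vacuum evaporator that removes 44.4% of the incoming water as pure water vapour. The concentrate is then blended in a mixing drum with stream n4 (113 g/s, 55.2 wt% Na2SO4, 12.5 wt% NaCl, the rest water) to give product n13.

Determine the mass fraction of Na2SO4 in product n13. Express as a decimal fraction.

0.302

Vapour removed = 0.444×0.306×459 = 62.362 g/s; concentrate = 396.64 g/s.
Na2SO4 reaching the mixer = 91.341 (from concentrate) + 113×0.552 = 153.72 g/s.
Product flow = 396.64 + 113 = 509.64 g/s; Na2SO4 fraction = 0.302.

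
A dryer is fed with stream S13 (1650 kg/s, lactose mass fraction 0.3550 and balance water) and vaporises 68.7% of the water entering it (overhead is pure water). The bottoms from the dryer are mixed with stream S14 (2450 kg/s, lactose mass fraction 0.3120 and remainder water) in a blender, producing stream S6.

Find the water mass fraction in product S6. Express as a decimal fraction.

0.5992

Vapour removed = 0.687×0.645×1650 = 731.14 kg/s; concentrate = 918.86 kg/s.
water reaching the mixer = 333.11 (from concentrate) + 2450×0.688 = 2018.7 kg/s.
Product flow = 918.86 + 2450 = 3368.9 kg/s; water fraction = 0.5992.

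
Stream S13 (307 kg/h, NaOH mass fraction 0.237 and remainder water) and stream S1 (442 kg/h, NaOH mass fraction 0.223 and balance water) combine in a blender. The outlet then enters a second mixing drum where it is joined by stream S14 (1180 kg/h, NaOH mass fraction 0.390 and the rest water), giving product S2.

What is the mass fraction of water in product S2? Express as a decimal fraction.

0.673

Overall, product flow = 1929 kg/h.
water in = 307×0.763 + 442×0.777 + 1180×0.610 = 1297.5 kg/h.
water fraction in S2 = 0.673.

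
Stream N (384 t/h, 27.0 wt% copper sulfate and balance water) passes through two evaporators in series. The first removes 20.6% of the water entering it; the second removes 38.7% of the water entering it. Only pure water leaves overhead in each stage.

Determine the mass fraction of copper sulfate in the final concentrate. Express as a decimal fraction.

water in feed = 384×0.730 = 280.32 t/h.
After stage 1: water left = (1−0.206)×280.32 = 222.57; stream total = 326.25 t/h.
After stage 2: water left = (1−0.387)×222.57 = 136.44; final concentrate = 240.12 t/h.
copper sulfate fraction = 103.68/240.12 = 0.432.

0.432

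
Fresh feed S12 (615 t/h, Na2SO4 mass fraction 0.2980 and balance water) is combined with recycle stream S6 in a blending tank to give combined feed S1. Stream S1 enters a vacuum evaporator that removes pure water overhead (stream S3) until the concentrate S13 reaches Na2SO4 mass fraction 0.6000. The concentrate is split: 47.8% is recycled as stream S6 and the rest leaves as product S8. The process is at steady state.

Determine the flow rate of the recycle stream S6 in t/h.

Overall Na2SO4 balance (none leaves overhead): Na2SO4 in fresh feed = Na2SO4 in product, i.e. 615×0.298 = (1−0.478)·S13·0.600.
S13 = 183.27/(0.600×0.522) = 585.15 t/h.
Recycle S6 = 0.478×585.15 = 279.7 t/h.

279.7 t/h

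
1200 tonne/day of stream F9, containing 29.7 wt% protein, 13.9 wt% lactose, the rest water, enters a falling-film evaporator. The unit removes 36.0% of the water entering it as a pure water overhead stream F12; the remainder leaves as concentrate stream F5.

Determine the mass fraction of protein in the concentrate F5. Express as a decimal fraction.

protein is not removed: 1200×0.297 = 356.4 tonne/day of protein enters F5.
water entering = 1200×0.564 = 676.8 tonne/day; overhead removed = 0.360×676.8 = 243.65 tonne/day.
Concentrate = 1200 − 243.65 = 956.35 tonne/day.
Mass fraction = 356.4/956.35 = 0.373.

0.373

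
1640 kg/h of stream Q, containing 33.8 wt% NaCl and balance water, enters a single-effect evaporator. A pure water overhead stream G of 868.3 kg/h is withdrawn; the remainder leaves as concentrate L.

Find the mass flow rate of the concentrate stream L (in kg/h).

771.7 kg/h

Concentrate = 1640 − 868.3 = 771.7 kg/h.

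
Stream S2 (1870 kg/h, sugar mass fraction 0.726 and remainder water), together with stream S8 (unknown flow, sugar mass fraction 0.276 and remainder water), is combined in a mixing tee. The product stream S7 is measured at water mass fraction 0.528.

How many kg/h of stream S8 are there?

Let S8 be the unknown flow. Total out = 1870 + S8.
water balance: 512.38 + 0.724·S8 = 0.528·(1870 + S8)
(0.724 − 0.528)·S8 = 0.528×1870 − 512.38 = 474.98
S8 = 474.98 / 0.196 = 2423.4 kg/h

2423 kg/h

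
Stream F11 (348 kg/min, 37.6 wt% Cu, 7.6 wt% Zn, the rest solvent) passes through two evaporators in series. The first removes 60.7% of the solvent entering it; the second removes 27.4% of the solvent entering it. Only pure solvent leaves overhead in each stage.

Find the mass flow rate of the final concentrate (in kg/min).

211.7 kg/min

solvent in feed = 348×0.548 = 190.7 kg/min.
After stage 1: solvent left = (1−0.607)×190.7 = 74.947; stream total = 232.24 kg/min.
After stage 2: solvent left = (1−0.274)×74.947 = 54.411; final concentrate = 211.71 kg/min.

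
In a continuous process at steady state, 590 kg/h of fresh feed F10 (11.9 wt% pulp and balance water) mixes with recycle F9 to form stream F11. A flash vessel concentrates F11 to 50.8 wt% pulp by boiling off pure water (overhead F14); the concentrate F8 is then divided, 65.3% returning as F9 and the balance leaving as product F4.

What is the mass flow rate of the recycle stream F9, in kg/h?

Overall pulp balance (none leaves overhead): pulp in fresh feed = pulp in product, i.e. 590×0.119 = (1−0.653)·F8·0.508.
F8 = 70.21/(0.508×0.347) = 398.3 kg/h.
Recycle F9 = 0.653×398.3 = 260.09 kg/h.

260.1 kg/h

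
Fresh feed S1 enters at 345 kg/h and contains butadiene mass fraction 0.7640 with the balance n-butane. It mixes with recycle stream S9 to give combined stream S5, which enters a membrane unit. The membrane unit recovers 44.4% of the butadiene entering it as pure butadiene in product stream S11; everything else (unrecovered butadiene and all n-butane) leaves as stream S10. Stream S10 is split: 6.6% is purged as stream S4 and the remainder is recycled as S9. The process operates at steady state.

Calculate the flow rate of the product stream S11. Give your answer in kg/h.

243.5 kg/h

butadiene in S5: m_A = 345×0.764 + (1−0.066)·(1−0.444)·m_A, so m_A = 263.58/0.4807 = 548.33 kg/h.
Product S11 = 0.444×548.33 = 243.46 kg/h.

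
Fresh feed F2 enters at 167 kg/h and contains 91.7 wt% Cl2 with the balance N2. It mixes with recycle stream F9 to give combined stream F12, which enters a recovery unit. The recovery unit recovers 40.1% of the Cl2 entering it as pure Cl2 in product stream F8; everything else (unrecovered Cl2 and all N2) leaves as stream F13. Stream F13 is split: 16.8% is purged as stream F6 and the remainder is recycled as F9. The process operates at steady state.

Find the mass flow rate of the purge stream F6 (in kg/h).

N2 enters only via F2 and leaves only via the purge: 167×0.083 = 0.168×(N2 in F13), and the recovery unit passes all N2, so N2 in F12 = N2 in F13 = 82.506 kg/h.
Cl2 in F12: m_A = 167×0.917 + (1−0.168)·(1−0.401)·m_A, so m_A = 153.14/0.5016 = 305.28 kg/h.
F13 = (1−0.401)×305.28 + 82.506 = 265.37 kg/h.
Purge F6 = 0.168×265.37 = 44.582 kg/h.

44.58 kg/h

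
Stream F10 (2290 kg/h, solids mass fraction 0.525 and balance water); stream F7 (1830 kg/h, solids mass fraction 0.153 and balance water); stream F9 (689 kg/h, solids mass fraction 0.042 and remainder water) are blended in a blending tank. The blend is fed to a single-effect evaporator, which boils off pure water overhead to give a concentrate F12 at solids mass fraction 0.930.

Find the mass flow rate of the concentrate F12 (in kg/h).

1625 kg/h

solids entering = 2290×0.525 + 1830×0.153 + 689×0.042 = 1511.2 kg/h.
All solids reports to F12, so F12 = 1511.2/0.930 = 1624.9 kg/h.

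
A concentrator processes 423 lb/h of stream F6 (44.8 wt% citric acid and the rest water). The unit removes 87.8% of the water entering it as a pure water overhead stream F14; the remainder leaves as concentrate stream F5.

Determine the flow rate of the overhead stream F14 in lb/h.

205 lb/h

water entering = 423×0.552 = 233.5 lb/h; overhead removed = 0.878×233.5 = 205.01 lb/h.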